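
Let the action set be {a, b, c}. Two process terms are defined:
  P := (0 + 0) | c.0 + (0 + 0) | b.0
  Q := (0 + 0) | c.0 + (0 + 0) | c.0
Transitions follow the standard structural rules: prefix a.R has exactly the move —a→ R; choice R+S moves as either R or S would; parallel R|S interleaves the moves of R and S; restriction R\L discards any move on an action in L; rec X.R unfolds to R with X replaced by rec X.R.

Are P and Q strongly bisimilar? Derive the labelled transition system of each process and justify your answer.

P's transition system — 2 states:
  u0 = (0 + 0) | c.0 + (0 + 0) | b.0 :: =b=> u1, =c=> u1
  u1 = (0 + 0) | 0 :: (no moves)
Q's transition system — 2 states:
  v0 = (0 + 0) | c.0 + (0 + 0) | c.0 :: =c=> v1
  v1 = (0 + 0) | 0 :: (no moves)
Coarsest stable partition (strong bisimilarity classes):
  B0 = {u0}
  B1 = {u1, v1}
  B2 = {v0}
u0 ∈ B0, v0 ∈ B2 → different blocks

NO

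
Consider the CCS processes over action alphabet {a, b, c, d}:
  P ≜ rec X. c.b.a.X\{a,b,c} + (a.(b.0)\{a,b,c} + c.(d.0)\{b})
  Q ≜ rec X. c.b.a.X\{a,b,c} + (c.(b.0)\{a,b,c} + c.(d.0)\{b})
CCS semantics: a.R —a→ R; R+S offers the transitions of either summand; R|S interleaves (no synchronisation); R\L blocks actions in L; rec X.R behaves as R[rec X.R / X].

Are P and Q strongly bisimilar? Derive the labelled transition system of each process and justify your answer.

not bisimilar

Reachable graph of P (7 states):
  p0 = rec X. c.b.a.X\{a,b,c} + (a.(b.0)\{a,b,c} + c.(d.0)\{b}) has moves ··a··> p1, ··c··> p2, ··c··> p3
  p1 = (b.0)\{a,b,c} has moves (no moves)
  p2 = (d.0)\{b} has moves ··d··> p4
  p3 = b.a.(rec X. c.b.a.X\{a,b,c} + (a.(b.0)\{a,b,c} + c.(d.0)\{b}))\{a,b,c} has moves ··b··> p5
  p4 = 0\{b} has moves (no moves)
  p5 = a.(rec X. c.b.a.X\{a,b,c} + (a.(b.0)\{a,b,c} + c.(d.0)\{b}))\{a,b,c} has moves ··a··> p6
  p6 = (rec X. c.b.a.X\{a,b,c} + (a.(b.0)\{a,b,c} + c.(d.0)\{b}))\{a,b,c} has moves (no moves)
Reachable graph of Q (7 states):
  q0 = rec X. c.b.a.X\{a,b,c} + (c.(b.0)\{a,b,c} + c.(d.0)\{b}) has moves ··c··> q1, ··c··> q2, ··c··> q3
  q1 = (b.0)\{a,b,c} has moves (no moves)
  q2 = (d.0)\{b} has moves ··d··> q4
  q3 = b.a.(rec X. c.b.a.X\{a,b,c} + (c.(b.0)\{a,b,c} + c.(d.0)\{b}))\{a,b,c} has moves ··b··> q5
  q4 = 0\{b} has moves (no moves)
  q5 = a.(rec X. c.b.a.X\{a,b,c} + (c.(b.0)\{a,b,c} + c.(d.0)\{b}))\{a,b,c} has moves ··a··> q6
  q6 = (rec X. c.b.a.X\{a,b,c} + (c.(b.0)\{a,b,c} + c.(d.0)\{b}))\{a,b,c} has moves (no moves)
Partition-refinement fixed point:
  B0 = {p0}
  B1 = {p1, p4, p6, q1, q4, q6}
  B2 = {p2, q2}
  B3 = {p3, q3}
  B4 = {p5, q5}
  B5 = {q0}
p0 ∈ B0, q0 ∈ B5 → different blocks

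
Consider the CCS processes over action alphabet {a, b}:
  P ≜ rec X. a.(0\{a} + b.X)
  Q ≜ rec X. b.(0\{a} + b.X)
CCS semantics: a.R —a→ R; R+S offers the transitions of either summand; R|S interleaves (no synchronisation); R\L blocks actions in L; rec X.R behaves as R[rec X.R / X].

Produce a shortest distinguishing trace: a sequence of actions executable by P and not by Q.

Reachable graph of P (2 states):
  p0 = rec X. a.(0\{a} + b.X) ⊢ ··a··> p1
  p1 = 0\{a} + b.(rec X. a.(0\{a} + b.X)) ⊢ ··b··> p0
Reachable graph of Q (2 states):
  q0 = rec X. b.(0\{a} + b.X) ⊢ ··b··> q1
  q1 = 0\{a} + b.(rec X. b.(0\{a} + b.X)) ⊢ ··b··> q0
Run σ = ⟨a⟩ on P: start {p0}
  [1] a ⇒ {p1}
  ✓ P
Run σ = ⟨a⟩ on Q: start {q0}
  [1] a ⇒ ∅ (Q stuck)

a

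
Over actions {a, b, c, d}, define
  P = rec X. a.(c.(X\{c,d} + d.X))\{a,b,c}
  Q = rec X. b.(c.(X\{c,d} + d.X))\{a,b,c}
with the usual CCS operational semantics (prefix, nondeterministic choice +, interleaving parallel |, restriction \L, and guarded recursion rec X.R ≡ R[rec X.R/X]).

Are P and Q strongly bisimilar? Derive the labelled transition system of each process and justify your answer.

P's transition system — 2 states:
  u0 = rec X. a.(c.(X\{c,d} + d.X))\{a,b,c} has moves —a→ u1
  u1 = (c.((rec X. a.(c.(X\{c,d} + d.X))\{a,b,c})\{c,d} + d.(rec X. a.(c.(X\{c,d} + d.X))\{a,b,c})))\{a,b,c} has moves stopped
Q's transition system — 2 states:
  v0 = rec X. b.(c.(X\{c,d} + d.X))\{a,b,c} has moves —b→ v1
  v1 = (c.((rec X. b.(c.(X\{c,d} + d.X))\{a,b,c})\{c,d} + d.(rec X. b.(c.(X\{c,d} + d.X))\{a,b,c})))\{a,b,c} has moves stopped
Coarsest stable partition (strong bisimilarity classes):
  B0 = {u0}
  B1 = {u1, v1}
  B2 = {v0}
u0 ∈ B0, v0 ∈ B2 → different blocks

NO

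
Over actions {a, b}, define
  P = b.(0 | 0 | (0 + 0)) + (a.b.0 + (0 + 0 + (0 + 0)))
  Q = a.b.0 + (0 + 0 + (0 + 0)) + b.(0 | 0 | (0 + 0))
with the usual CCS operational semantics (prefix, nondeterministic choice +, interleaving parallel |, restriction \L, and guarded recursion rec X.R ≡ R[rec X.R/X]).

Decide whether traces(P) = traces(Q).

P's transition system — 4 states:
  s0 = b.(0 | 0 | (0 + 0)) + (a.b.0 + (0 + 0 + (0 + 0))) | =a=> s1, =b=> s2
  s1 = b.0 | =b=> s3
  s2 = 0 | 0 | (0 + 0) | stopped
  s3 = 0 | stopped
Q's transition system — 4 states:
  t0 = a.b.0 + (0 + 0 + (0 + 0)) + b.(0 | 0 | (0 + 0)) | =a=> t1, =b=> t2
  t1 = b.0 | =b=> t3
  t2 = 0 | 0 | (0 + 0) | stopped
  t3 = 0 | stopped
Bisimilarity quotient blocks:
  B0 = {s0, t0}
  B1 = {s1, t1}
  B2 = {s2, s3, t2, t3}
s0 ∈ B0, t0 ∈ B0 → same block
Bisimilar ⇒ trace-equivalent.

traces(P) = traces(Q)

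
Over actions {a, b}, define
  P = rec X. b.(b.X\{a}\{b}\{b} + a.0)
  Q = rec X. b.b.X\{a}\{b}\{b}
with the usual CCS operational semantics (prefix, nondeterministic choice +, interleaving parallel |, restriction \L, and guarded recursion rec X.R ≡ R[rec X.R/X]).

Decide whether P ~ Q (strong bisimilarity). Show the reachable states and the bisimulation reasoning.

not bisimilar

P's transition system — 4 states:
  s0 = rec X. b.(b.X\{a}\{b}\{b} + a.0) → -b-> s1
  s1 = b.(rec X. b.(b.X\{a}\{b}\{b} + a.0))\{a}\{b}\{b} + a.0 → -a-> s2, -b-> s3
  s2 = 0 → ∅
  s3 = (rec X. b.(b.X\{a}\{b}\{b} + a.0))\{a}\{b}\{b} → ∅
Q's transition system — 3 states:
  t0 = rec X. b.b.X\{a}\{b}\{b} → -b-> t1
  t1 = b.(rec X. b.b.X\{a}\{b}\{b})\{a}\{b}\{b} → -b-> t2
  t2 = (rec X. b.b.X\{a}\{b}\{b})\{a}\{b}\{b} → ∅
Bisimilarity quotient blocks:
  B0 = {s0}
  B1 = {s1}
  B2 = {s2, s3, t2}
  B3 = {t0}
  B4 = {t1}
s0 ∈ B0, t0 ∈ B3 → different blocks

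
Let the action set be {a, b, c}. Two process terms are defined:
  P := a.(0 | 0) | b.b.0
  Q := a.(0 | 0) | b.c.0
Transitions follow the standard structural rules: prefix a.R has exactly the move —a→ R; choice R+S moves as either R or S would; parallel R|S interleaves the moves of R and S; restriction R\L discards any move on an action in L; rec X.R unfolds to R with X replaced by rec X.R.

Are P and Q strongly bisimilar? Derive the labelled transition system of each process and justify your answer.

not bisimilar

P's transition system — 6 states:
  p0 = a.(0 | 0) | b.b.0 :: =a=> p1, =b=> p2
  p1 = 0 | 0 | b.b.0 :: =b=> p3
  p2 = a.(0 | 0) | b.0 :: =a=> p3, =b=> p4
  p3 = 0 | 0 | b.0 :: =b=> p5
  p4 = a.(0 | 0) | 0 :: =a=> p5
  p5 = 0 | 0 | 0 :: (no moves)
Q's transition system — 6 states:
  q0 = a.(0 | 0) | b.c.0 :: =a=> q1, =b=> q2
  q1 = 0 | 0 | b.c.0 :: =b=> q3
  q2 = a.(0 | 0) | c.0 :: =a=> q3, =c=> q4
  q3 = 0 | 0 | c.0 :: =c=> q5
  q4 = a.(0 | 0) | 0 :: =a=> q5
  q5 = 0 | 0 | 0 :: (no moves)
Bisimilarity quotient blocks:
  B0 = {p0}
  B1 = {p1}
  B2 = {p3}
  B3 = {p5, q5}
  B4 = {p2}
  B5 = {p4, q4}
  B6 = {q0}
  B7 = {q2}
  B8 = {q3}
  B9 = {q1}
p0 ∈ B0, q0 ∈ B6 → different blocks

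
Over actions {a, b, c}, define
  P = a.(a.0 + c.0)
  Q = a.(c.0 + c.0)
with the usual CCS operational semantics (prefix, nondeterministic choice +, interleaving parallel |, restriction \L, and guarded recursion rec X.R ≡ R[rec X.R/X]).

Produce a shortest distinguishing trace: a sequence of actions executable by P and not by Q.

Reachable graph of P (3 states):
  m0 = a.(a.0 + c.0) ⊢ —a→ m1
  m1 = a.0 + c.0 ⊢ —a→ m2, —c→ m2
  m2 = 0 ⊢ ·
Reachable graph of Q (3 states):
  n0 = a.(c.0 + c.0) ⊢ —a→ n1
  n1 = c.0 + c.0 ⊢ —c→ n2
  n2 = 0 ⊢ ·
Run σ = ⟨aa⟩ on P: start {m0}
  [1] a ⇒ {m1}
  [2] a ⇒ {m2}
  — P admits the full trace.
Run σ = ⟨aa⟩ on Q: start {n0}
  [1] a ⇒ {n1}
  [2] a ⇒ no successor for Q

aa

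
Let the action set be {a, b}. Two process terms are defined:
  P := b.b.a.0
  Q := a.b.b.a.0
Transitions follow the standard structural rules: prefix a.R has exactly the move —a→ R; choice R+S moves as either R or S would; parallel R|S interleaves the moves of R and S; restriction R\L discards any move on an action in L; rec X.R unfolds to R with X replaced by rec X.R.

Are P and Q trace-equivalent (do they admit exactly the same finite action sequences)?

traces(P) ≠ traces(Q) — witness ⟨b⟩

Reachable graph of P (4 states):
  s0 = b.b.a.0 | —b→ s1
  s1 = b.a.0 | —b→ s2
  s2 = a.0 | —a→ s3
  s3 = 0 | ∅
Reachable graph of Q (5 states):
  t0 = a.b.b.a.0 | —a→ t1
  t1 = b.b.a.0 | —b→ t2
  t2 = b.a.0 | —b→ t3
  t3 = a.0 | —a→ t4
  t4 = 0 | ∅
Run σ = ⟨b⟩ on P: start {s0}
  [1] b ⇒ {s1}
  — P admits the full trace.
Run σ = ⟨b⟩ on Q: start {t0}
  [1] b ⇒ ∅ (Q stuck)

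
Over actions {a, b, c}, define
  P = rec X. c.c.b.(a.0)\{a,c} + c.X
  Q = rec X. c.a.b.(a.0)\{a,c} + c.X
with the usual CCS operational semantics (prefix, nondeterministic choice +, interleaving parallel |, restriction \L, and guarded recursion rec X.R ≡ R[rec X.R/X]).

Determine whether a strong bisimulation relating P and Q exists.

P ≁ Q

LTS(P): 4 reachable states
  p0 = rec X. c.c.b.(a.0)\{a,c} + c.X | --c--▸ p0, --c--▸ p1
  p1 = c.b.(a.0)\{a,c} | --c--▸ p2
  p2 = b.(a.0)\{a,c} | --b--▸ p3
  p3 = (a.0)\{a,c} | (no moves)
LTS(Q): 4 reachable states
  q0 = rec X. c.a.b.(a.0)\{a,c} + c.X | --c--▸ q0, --c--▸ q1
  q1 = a.b.(a.0)\{a,c} | --a--▸ q2
  q2 = b.(a.0)\{a,c} | --b--▸ q3
  q3 = (a.0)\{a,c} | (no moves)
Bisimilarity quotient blocks:
  B0 = {p0}
  B1 = {p1}
  B2 = {p2, q2}
  B3 = {p3, q3}
  B4 = {q0}
  B5 = {q1}
p0 ∈ B0, q0 ∈ B4 → different blocks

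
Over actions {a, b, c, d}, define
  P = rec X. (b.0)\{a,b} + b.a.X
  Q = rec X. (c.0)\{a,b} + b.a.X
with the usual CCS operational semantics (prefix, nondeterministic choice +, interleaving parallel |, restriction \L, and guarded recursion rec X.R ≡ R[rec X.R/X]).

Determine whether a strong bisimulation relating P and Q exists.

Reachable graph of P (2 states):
  s0 = rec X. (b.0)\{a,b} + b.a.X | =b=> s1
  s1 = a.(rec X. (b.0)\{a,b} + b.a.X) | =a=> s0
Reachable graph of Q (3 states):
  t0 = rec X. (c.0)\{a,b} + b.a.X | =b=> t1, =c=> t2
  t1 = a.(rec X. (c.0)\{a,b} + b.a.X) | =a=> t0
  t2 = 0\{a,b} | stopped
Bisimilarity quotient blocks:
  B0 = {s0}
  B1 = {s1}
  B2 = {t0}
  B3 = {t2}
  B4 = {t1}
s0 ∈ B0, t0 ∈ B2 → different blocks

not bisimilar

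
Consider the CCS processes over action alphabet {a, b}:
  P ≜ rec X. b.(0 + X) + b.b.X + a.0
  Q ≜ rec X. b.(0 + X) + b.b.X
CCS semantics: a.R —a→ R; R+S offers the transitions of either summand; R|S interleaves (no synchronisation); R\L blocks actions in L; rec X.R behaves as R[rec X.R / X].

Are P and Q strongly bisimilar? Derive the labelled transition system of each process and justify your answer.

not bisimilar

LTS(P): 4 reachable states
  m0 = rec X. b.(0 + X) + b.b.X + a.0 | —a→ m1, —b→ m2, —b→ m3
  m1 = 0 | stopped
  m2 = 0 + (rec X. b.(0 + X) + b.b.X + a.0) | —a→ m1, —b→ m2, —b→ m3
  m3 = b.(rec X. b.(0 + X) + b.b.X + a.0) | —b→ m0
LTS(Q): 3 reachable states
  n0 = rec X. b.(0 + X) + b.b.X | —b→ n1, —b→ n2
  n1 = 0 + (rec X. b.(0 + X) + b.b.X) | —b→ n1, —b→ n2
  n2 = b.(rec X. b.(0 + X) + b.b.X) | —b→ n0
Partition-refinement fixed point:
  B0 = {m0, m2}
  B1 = {m1}
  B2 = {m3}
  B3 = {n0, n1, n2}
m0 ∈ B0, n0 ∈ B3 → different blocks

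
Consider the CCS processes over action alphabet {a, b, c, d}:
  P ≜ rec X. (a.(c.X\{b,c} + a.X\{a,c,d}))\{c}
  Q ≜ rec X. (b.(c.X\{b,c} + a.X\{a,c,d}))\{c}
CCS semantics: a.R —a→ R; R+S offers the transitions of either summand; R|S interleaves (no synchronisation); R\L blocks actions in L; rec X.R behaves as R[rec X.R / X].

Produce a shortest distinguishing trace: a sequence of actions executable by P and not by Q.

LTS(P): 3 reachable states
  s0 = rec X. (a.(c.X\{b,c} + a.X\{a,c,d}))\{c} → ··a··> s1
  s1 = (c.(rec X. (a.(c.X\{b,c} + a.X\{a,c,d}))\{c})\{b,c} + a.(rec X. (a.(c.X\{b,c} + a.X\{a,c,d}))\{c})\{a,c,d})\{c} → ··a··> s2
  s2 = (rec X. (a.(c.X\{b,c} + a.X\{a,c,d}))\{c})\{a,c,d}\{c} → (no moves)
LTS(Q): 4 reachable states
  t0 = rec X. (b.(c.X\{b,c} + a.X\{a,c,d}))\{c} → ··b··> t1
  t1 = (c.(rec X. (b.(c.X\{b,c} + a.X\{a,c,d}))\{c})\{b,c} + a.(rec X. (b.(c.X\{b,c} + a.X\{a,c,d}))\{c})\{a,c,d})\{c} → ··a··> t2
  t2 = (rec X. (b.(c.X\{b,c} + a.X\{a,c,d}))\{c})\{a,c,d}\{c} → ··b··> t3
  t3 = (c.(rec X. (b.(c.X\{b,c} + a.X\{a,c,d}))\{c})\{b,c} + a.(rec X. (b.(c.X\{b,c} + a.X\{a,c,d}))\{c})\{a,c,d})\{c}\{a,c,d}\{c} → (no moves)
Run σ = ⟨a⟩ on P: start {s0}
  [1] a ⇒ {s1}
  ✓ P
Run σ = ⟨a⟩ on Q: start {t0}
  [1] a ⇒ ∅ (Q stuck)

a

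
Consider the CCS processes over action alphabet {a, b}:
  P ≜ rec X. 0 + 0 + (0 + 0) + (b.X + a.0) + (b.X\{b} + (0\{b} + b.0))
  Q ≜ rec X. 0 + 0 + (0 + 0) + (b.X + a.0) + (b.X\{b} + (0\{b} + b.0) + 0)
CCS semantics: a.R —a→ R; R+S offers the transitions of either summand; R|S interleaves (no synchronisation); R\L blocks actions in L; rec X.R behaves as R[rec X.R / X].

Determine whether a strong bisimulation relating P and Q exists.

Reachable graph of P (4 states):
  u0 = rec X. 0 + 0 + (0 + 0) + (b.X + a.0) + (b.X\{b} + (0\{b} + b.0)) → -a-> u1, -b-> u0, -b-> u1, -b-> u2
  u1 = 0 → (no moves)
  u2 = (rec X. 0 + 0 + (0 + 0) + (b.X + a.0) + (b.X\{b} + (0\{b} + b.0)))\{b} → -a-> u3
  u3 = 0\{b} → (no moves)
Reachable graph of Q (4 states):
  v0 = rec X. 0 + 0 + (0 + 0) + (b.X + a.0) + (b.X\{b} + (0\{b} + b.0) + 0) → -a-> v1, -b-> v0, -b-> v1, -b-> v2
  v1 = 0 → (no moves)
  v2 = (rec X. 0 + 0 + (0 + 0) + (b.X + a.0) + (b.X\{b} + (0\{b} + b.0) + 0))\{b} → -a-> v3
  v3 = 0\{b} → (no moves)
Bisimilarity quotient blocks:
  B0 = {u0, v0}
  B1 = {u1, u3, v1, v3}
  B2 = {u2, v2}
u0 ∈ B0, v0 ∈ B0 → same block

YES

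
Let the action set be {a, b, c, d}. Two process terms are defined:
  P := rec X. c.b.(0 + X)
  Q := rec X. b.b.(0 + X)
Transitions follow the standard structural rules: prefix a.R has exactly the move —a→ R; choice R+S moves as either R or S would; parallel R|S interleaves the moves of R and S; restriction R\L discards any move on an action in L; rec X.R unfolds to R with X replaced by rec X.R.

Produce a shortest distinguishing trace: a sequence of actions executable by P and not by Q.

Reachable graph of P (3 states):
  s0 = rec X. c.b.(0 + X) :: ··c··> s1
  s1 = b.(0 + (rec X. c.b.(0 + X))) :: ··b··> s2
  s2 = 0 + (rec X. c.b.(0 + X)) :: ··c··> s1
Reachable graph of Q (3 states):
  t0 = rec X. b.b.(0 + X) :: ··b··> t1
  t1 = b.(0 + (rec X. b.b.(0 + X))) :: ··b··> t2
  t2 = 0 + (rec X. b.b.(0 + X)) :: ··b··> t1
Executing c from P (initial set {s0}):
  after c @ step 1: {s1}
  P completes σ.
Executing c from Q (initial set {t0}):
  after c @ step 1: ∅ (Q stuck)

c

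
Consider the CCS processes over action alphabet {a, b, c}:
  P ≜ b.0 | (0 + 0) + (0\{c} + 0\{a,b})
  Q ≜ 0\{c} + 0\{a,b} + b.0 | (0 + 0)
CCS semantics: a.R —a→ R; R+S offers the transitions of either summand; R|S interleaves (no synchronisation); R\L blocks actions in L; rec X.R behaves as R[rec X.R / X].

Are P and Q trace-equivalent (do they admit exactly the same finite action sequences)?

Reachable graph of P (2 states):
  s0 = b.0 | (0 + 0) + (0\{c} + 0\{a,b}) → -b-> s1
  s1 = 0 | (0 + 0) → ∅
Reachable graph of Q (2 states):
  t0 = 0\{c} + 0\{a,b} + b.0 | (0 + 0) → -b-> t1
  t1 = 0 | (0 + 0) → ∅
Coarsest stable partition (strong bisimilarity classes):
  B0 = {s0, t0}
  B1 = {s1, t1}
s0 ∈ B0, t0 ∈ B0 → same block
Bisimilar ⇒ trace-equivalent.

trace-equivalent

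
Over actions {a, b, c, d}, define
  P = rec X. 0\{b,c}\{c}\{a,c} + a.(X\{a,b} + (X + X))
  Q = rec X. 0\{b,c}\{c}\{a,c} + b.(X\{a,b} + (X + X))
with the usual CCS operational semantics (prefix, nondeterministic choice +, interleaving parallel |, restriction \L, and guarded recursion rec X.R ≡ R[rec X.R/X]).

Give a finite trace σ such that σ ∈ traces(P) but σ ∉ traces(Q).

Reachable graph of P (2 states):
  p0 = rec X. 0\{b,c}\{c}\{a,c} + a.(X\{a,b} + (X + X)) :: ··a··> p1
  p1 = (rec X. 0\{b,c}\{c}\{a,c} + a.(X\{a,b} + (X + X)))\{a,b} + ((rec X. 0\{b,c}\{c}\{a,c} + a.(X\{a,b} + (X + X))) + (rec X. 0\{b,c}\{c}\{a,c} + a.(X\{a,b} + (X + X)))) :: ··a··> p1
Reachable graph of Q (2 states):
  q0 = rec X. 0\{b,c}\{c}\{a,c} + b.(X\{a,b} + (X + X)) :: ··b··> q1
  q1 = (rec X. 0\{b,c}\{c}\{a,c} + b.(X\{a,b} + (X + X)))\{a,b} + ((rec X. 0\{b,c}\{c}\{a,c} + b.(X\{a,b} + (X + X))) + (rec X. 0\{b,c}\{c}\{a,c} + b.(X\{a,b} + (X + X)))) :: ··b··> q1
Run σ = ⟨a⟩ on P: start {p0}
  step 1 (a): {p1}
  ✓ P
Run σ = ⟨a⟩ on Q: start {q0}
  step 1 (a): ∅  — Q cannot continue

a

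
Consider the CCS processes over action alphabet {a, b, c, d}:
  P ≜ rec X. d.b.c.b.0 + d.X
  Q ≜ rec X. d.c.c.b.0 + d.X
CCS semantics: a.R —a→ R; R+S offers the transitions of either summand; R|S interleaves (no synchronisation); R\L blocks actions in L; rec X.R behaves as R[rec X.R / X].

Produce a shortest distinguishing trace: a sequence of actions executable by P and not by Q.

db

P's transition system — 5 states:
  u0 = rec X. d.b.c.b.0 + d.X has moves ··d··> u0, ··d··> u1
  u1 = b.c.b.0 has moves ··b··> u2
  u2 = c.b.0 has moves ··c··> u3
  u3 = b.0 has moves ··b··> u4
  u4 = 0 has moves (no moves)
Q's transition system — 5 states:
  v0 = rec X. d.c.c.b.0 + d.X has moves ··d··> v0, ··d··> v1
  v1 = c.c.b.0 has moves ··c··> v2
  v2 = c.b.0 has moves ··c··> v3
  v3 = b.0 has moves ··b··> v4
  v4 = 0 has moves (no moves)
Run σ = ⟨db⟩ on P: start {u0}
  step 1 (d): {u0, u1}
  step 2 (b): {u2}
  ✓ P
Run σ = ⟨db⟩ on Q: start {v0}
  step 1 (d): {v0, v1}
  step 2 (b): ∅ (Q stuck)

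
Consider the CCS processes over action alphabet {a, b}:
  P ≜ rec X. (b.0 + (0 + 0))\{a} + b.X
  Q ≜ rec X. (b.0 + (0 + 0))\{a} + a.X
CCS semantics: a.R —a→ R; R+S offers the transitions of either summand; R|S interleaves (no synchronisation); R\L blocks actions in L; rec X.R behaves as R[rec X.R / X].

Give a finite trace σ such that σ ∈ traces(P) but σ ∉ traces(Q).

bb

P's transition system — 2 states:
  p0 = rec X. (b.0 + (0 + 0))\{a} + b.X | —b→ p0, —b→ p1
  p1 = 0\{a} | ·
Q's transition system — 2 states:
  q0 = rec X. (b.0 + (0 + 0))\{a} + a.X | —a→ q0, —b→ q1
  q1 = 0\{a} | ·
Run σ = ⟨bb⟩ on P: start {p0}
  step 1 (b): {p0, p1}
  step 2 (b): {p0, p1}
  ✓ P
Run σ = ⟨bb⟩ on Q: start {q0}
  step 1 (b): {q1}
  step 2 (b): ∅  — Q cannot continue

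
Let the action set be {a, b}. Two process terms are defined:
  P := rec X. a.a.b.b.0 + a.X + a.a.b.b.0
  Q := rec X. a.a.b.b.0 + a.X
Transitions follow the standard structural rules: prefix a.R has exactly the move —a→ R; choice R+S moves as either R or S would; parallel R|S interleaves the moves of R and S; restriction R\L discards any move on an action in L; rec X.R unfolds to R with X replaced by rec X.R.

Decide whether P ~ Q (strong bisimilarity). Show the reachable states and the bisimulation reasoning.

bisimilar

LTS(P): 5 reachable states
  u0 = rec X. a.a.b.b.0 + a.X + a.a.b.b.0 ⊢ —a→ u0, —a→ u1
  u1 = a.b.b.0 ⊢ —a→ u2
  u2 = b.b.0 ⊢ —b→ u3
  u3 = b.0 ⊢ —b→ u4
  u4 = 0 ⊢ ·
LTS(Q): 5 reachable states
  v0 = rec X. a.a.b.b.0 + a.X ⊢ —a→ v0, —a→ v1
  v1 = a.b.b.0 ⊢ —a→ v2
  v2 = b.b.0 ⊢ —b→ v3
  v3 = b.0 ⊢ —b→ v4
  v4 = 0 ⊢ ·
Bisimilarity quotient blocks:
  B0 = {u0, v0}
  B1 = {u1, v1}
  B2 = {u2, v2}
  B3 = {u3, v3}
  B4 = {u4, v4}
u0 ∈ B0, v0 ∈ B0 → same block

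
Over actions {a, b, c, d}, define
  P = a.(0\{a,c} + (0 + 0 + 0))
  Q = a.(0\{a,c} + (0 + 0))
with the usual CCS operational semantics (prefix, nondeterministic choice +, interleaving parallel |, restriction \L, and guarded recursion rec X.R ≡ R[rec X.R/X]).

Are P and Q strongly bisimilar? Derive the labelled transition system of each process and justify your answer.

bisimilar

LTS(P): 2 reachable states
  m0 = a.(0\{a,c} + (0 + 0 + 0)) :: -a-> m1
  m1 = 0\{a,c} + (0 + 0 + 0) :: deadlocked
LTS(Q): 2 reachable states
  n0 = a.(0\{a,c} + (0 + 0)) :: -a-> n1
  n1 = 0\{a,c} + (0 + 0) :: deadlocked
Bisimilarity quotient blocks:
  B0 = {m0, n0}
  B1 = {m1, n1}
m0 ∈ B0, n0 ∈ B0 → same block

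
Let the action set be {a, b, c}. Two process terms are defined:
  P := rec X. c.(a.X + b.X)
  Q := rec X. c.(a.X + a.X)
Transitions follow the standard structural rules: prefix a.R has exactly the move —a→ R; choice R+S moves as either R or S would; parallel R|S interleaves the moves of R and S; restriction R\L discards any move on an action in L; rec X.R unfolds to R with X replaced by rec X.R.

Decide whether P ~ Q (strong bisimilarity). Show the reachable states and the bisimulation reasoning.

LTS(P): 2 reachable states
  u0 = rec X. c.(a.X + b.X) :: --c--▸ u1
  u1 = a.(rec X. c.(a.X + b.X)) + b.(rec X. c.(a.X + b.X)) :: --a--▸ u0, --b--▸ u0
LTS(Q): 2 reachable states
  v0 = rec X. c.(a.X + a.X) :: --c--▸ v1
  v1 = a.(rec X. c.(a.X + a.X)) + a.(rec X. c.(a.X + a.X)) :: --a--▸ v0
Coarsest stable partition (strong bisimilarity classes):
  B0 = {u0}
  B1 = {u1}
  B2 = {v0}
  B3 = {v1}
u0 ∈ B0, v0 ∈ B2 → different blocks

not bisimilar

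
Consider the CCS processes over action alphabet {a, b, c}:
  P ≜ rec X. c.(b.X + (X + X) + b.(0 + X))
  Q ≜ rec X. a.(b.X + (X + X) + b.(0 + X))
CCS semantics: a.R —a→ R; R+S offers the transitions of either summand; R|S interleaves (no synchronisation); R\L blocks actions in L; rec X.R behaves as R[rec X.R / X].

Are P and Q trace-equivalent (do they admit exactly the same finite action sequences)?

Reachable graph of P (3 states):
  p0 = rec X. c.(b.X + (X + X) + b.(0 + X)) | --c--▸ p1
  p1 = b.(rec X. c.(b.X + (X + X) + b.(0 + X))) + ((rec X. c.(b.X + (X + X) + b.(0 + X))) + (rec X. c.(b.X + (X + X) + b.(0 + X)))) + b.(0 + (rec X. c.(b.X + (X + X) + b.(0 + X)))) | --b--▸ p0, --b--▸ p2, --c--▸ p1
  p2 = 0 + (rec X. c.(b.X + (X + X) + b.(0 + X))) | --c--▸ p1
Reachable graph of Q (3 states):
  q0 = rec X. a.(b.X + (X + X) + b.(0 + X)) | --a--▸ q1
  q1 = b.(rec X. a.(b.X + (X + X) + b.(0 + X))) + ((rec X. a.(b.X + (X + X) + b.(0 + X))) + (rec X. a.(b.X + (X + X) + b.(0 + X)))) + b.(0 + (rec X. a.(b.X + (X + X) + b.(0 + X)))) | --a--▸ q1, --b--▸ q0, --b--▸ q2
  q2 = 0 + (rec X. a.(b.X + (X + X) + b.(0 + X))) | --a--▸ q1
Trace ⟨c⟩ through P, begin at {p0}:
  step 1 (c): {p1}
  — P admits the full trace.
Trace ⟨c⟩ through Q, begin at {q0}:
  step 1 (c): ∅  — Q cannot continue

traces(P) ≠ traces(Q) — witness ⟨c⟩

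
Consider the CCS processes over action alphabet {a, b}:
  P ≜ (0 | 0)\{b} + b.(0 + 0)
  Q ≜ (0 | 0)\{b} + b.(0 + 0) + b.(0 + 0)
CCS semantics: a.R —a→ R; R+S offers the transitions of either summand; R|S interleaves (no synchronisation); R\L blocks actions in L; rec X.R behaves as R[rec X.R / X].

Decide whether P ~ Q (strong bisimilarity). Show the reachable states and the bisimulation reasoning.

YES

P's transition system — 2 states:
  s0 = (0 | 0)\{b} + b.(0 + 0) ⊢ -b-> s1
  s1 = 0 + 0 ⊢ ∅
Q's transition system — 2 states:
  t0 = (0 | 0)\{b} + b.(0 + 0) + b.(0 + 0) ⊢ -b-> t1
  t1 = 0 + 0 ⊢ ∅
Bisimilarity quotient blocks:
  B0 = {s0, t0}
  B1 = {s1, t1}
s0 ∈ B0, t0 ∈ B0 → same block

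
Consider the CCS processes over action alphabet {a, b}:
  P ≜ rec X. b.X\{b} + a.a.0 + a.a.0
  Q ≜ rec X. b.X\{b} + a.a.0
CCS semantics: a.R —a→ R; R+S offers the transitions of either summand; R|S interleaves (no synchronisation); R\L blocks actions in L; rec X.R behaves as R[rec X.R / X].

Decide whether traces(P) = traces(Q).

trace-equivalent

Reachable graph of P (6 states):
  m0 = rec X. b.X\{b} + a.a.0 + a.a.0 has moves --a--▸ m1, --b--▸ m2
  m1 = a.0 has moves --a--▸ m3
  m2 = (rec X. b.X\{b} + a.a.0 + a.a.0)\{b} has moves --a--▸ m4
  m3 = 0 has moves ·
  m4 = (a.0)\{b} has moves --a--▸ m5
  m5 = 0\{b} has moves ·
Reachable graph of Q (6 states):
  n0 = rec X. b.X\{b} + a.a.0 has moves --a--▸ n1, --b--▸ n2
  n1 = a.0 has moves --a--▸ n3
  n2 = (rec X. b.X\{b} + a.a.0)\{b} has moves --a--▸ n4
  n3 = 0 has moves ·
  n4 = (a.0)\{b} has moves --a--▸ n5
  n5 = 0\{b} has moves ·
Coarsest stable partition (strong bisimilarity classes):
  B0 = {m0, n0}
  B1 = {m2, n2}
  B2 = {m1, m4, n1, n4}
  B3 = {m3, m5, n3, n5}
m0 ∈ B0, n0 ∈ B0 → same block
Bisimilar ⇒ trace-equivalent.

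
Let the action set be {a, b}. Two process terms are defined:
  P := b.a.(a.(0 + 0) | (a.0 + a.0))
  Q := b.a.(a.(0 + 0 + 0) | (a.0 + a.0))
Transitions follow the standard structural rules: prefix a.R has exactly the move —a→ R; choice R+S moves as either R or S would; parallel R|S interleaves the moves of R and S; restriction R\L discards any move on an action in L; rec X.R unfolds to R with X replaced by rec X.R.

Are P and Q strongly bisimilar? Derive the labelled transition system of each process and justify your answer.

YES

LTS(P): 6 reachable states
  m0 = b.a.(a.(0 + 0) | (a.0 + a.0)) :: =b=> m1
  m1 = a.(a.(0 + 0) | (a.0 + a.0)) :: =a=> m2
  m2 = a.(0 + 0) | (a.0 + a.0) :: =a=> m3, =a=> m4
  m3 = (0 + 0) | (a.0 + a.0) :: =a=> m5
  m4 = a.(0 + 0) | 0 :: =a=> m5
  m5 = (0 + 0) | 0 :: (no moves)
LTS(Q): 6 reachable states
  n0 = b.a.(a.(0 + 0 + 0) | (a.0 + a.0)) :: =b=> n1
  n1 = a.(a.(0 + 0 + 0) | (a.0 + a.0)) :: =a=> n2
  n2 = a.(0 + 0 + 0) | (a.0 + a.0) :: =a=> n3, =a=> n4
  n3 = (0 + 0 + 0) | (a.0 + a.0) :: =a=> n5
  n4 = a.(0 + 0 + 0) | 0 :: =a=> n5
  n5 = (0 + 0 + 0) | 0 :: (no moves)
Coarsest stable partition (strong bisimilarity classes):
  B0 = {m0, n0}
  B1 = {m1, n1}
  B2 = {m2, n2}
  B3 = {m3, m4, n3, n4}
  B4 = {m5, n5}
m0 ∈ B0, n0 ∈ B0 → same block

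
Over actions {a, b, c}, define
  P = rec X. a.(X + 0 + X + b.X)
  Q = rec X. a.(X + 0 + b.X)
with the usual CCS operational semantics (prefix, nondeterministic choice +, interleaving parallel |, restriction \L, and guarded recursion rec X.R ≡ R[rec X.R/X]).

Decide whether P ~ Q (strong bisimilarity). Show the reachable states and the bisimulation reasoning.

YES

P's transition system — 2 states:
  u0 = rec X. a.(X + 0 + X + b.X) :: -a-> u1
  u1 = (rec X. a.(X + 0 + X + b.X)) + 0 + (rec X. a.(X + 0 + X + b.X)) + b.(rec X. a.(X + 0 + X + b.X)) :: -a-> u1, -b-> u0
Q's transition system — 2 states:
  v0 = rec X. a.(X + 0 + b.X) :: -a-> v1
  v1 = (rec X. a.(X + 0 + b.X)) + 0 + b.(rec X. a.(X + 0 + b.X)) :: -a-> v1, -b-> v0
Coarsest stable partition (strong bisimilarity classes):
  B0 = {u0, v0}
  B1 = {u1, v1}
u0 ∈ B0, v0 ∈ B0 → same block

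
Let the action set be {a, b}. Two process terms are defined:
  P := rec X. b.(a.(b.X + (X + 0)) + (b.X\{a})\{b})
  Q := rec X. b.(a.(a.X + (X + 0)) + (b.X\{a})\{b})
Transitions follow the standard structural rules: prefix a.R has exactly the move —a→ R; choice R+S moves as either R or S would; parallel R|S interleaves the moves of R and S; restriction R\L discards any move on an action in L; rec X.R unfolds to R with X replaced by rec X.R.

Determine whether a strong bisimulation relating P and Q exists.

P's transition system — 3 states:
  s0 = rec X. b.(a.(b.X + (X + 0)) + (b.X\{a})\{b}) → —b→ s1
  s1 = a.(b.(rec X. b.(a.(b.X + (X + 0)) + (b.X\{a})\{b})) + ((rec X. b.(a.(b.X + (X + 0)) + (b.X\{a})\{b})) + 0)) + (b.(rec X. b.(a.(b.X + (X + 0)) + (b.X\{a})\{b}))\{a})\{b} → —a→ s2
  s2 = b.(rec X. b.(a.(b.X + (X + 0)) + (b.X\{a})\{b})) + ((rec X. b.(a.(b.X + (X + 0)) + (b.X\{a})\{b})) + 0) → —b→ s0, —b→ s1
Q's transition system — 3 states:
  t0 = rec X. b.(a.(a.X + (X + 0)) + (b.X\{a})\{b}) → —b→ t1
  t1 = a.(a.(rec X. b.(a.(a.X + (X + 0)) + (b.X\{a})\{b})) + ((rec X. b.(a.(a.X + (X + 0)) + (b.X\{a})\{b})) + 0)) + (b.(rec X. b.(a.(a.X + (X + 0)) + (b.X\{a})\{b}))\{a})\{b} → —a→ t2
  t2 = a.(rec X. b.(a.(a.X + (X + 0)) + (b.X\{a})\{b})) + ((rec X. b.(a.(a.X + (X + 0)) + (b.X\{a})\{b})) + 0) → —a→ t0, —b→ t1
Partition-refinement fixed point:
  B0 = {s0}
  B1 = {s1}
  B2 = {s2}
  B3 = {t0}
  B4 = {t1}
  B5 = {t2}
s0 ∈ B0, t0 ∈ B3 → different blocks

P ≁ Q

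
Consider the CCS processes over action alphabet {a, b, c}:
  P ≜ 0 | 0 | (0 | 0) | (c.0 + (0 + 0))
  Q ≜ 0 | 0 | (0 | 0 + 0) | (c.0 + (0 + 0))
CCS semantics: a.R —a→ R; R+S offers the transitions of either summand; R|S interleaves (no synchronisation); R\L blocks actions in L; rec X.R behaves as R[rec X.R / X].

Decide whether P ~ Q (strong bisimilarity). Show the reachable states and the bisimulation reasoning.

Reachable graph of P (2 states):
  s0 = 0 | 0 | (0 | 0) | (c.0 + (0 + 0)) → --c--▸ s1
  s1 = 0 | 0 | (0 | 0) | 0 → stopped
Reachable graph of Q (2 states):
  t0 = 0 | 0 | (0 | 0 + 0) | (c.0 + (0 + 0)) → --c--▸ t1
  t1 = 0 | 0 | (0 | 0 + 0) | 0 → stopped
Bisimilarity quotient blocks:
  B0 = {s0, t0}
  B1 = {s1, t1}
s0 ∈ B0, t0 ∈ B0 → same block

YES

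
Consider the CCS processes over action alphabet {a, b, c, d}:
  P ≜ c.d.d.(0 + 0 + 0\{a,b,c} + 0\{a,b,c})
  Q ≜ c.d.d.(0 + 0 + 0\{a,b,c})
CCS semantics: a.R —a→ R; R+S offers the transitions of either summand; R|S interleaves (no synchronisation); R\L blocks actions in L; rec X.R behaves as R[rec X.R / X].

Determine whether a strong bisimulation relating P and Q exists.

bisimilar

Reachable graph of P (4 states):
  u0 = c.d.d.(0 + 0 + 0\{a,b,c} + 0\{a,b,c}) has moves —c→ u1
  u1 = d.d.(0 + 0 + 0\{a,b,c} + 0\{a,b,c}) has moves —d→ u2
  u2 = d.(0 + 0 + 0\{a,b,c} + 0\{a,b,c}) has moves —d→ u3
  u3 = 0 + 0 + 0\{a,b,c} + 0\{a,b,c} has moves ·
Reachable graph of Q (4 states):
  v0 = c.d.d.(0 + 0 + 0\{a,b,c}) has moves —c→ v1
  v1 = d.d.(0 + 0 + 0\{a,b,c}) has moves —d→ v2
  v2 = d.(0 + 0 + 0\{a,b,c}) has moves —d→ v3
  v3 = 0 + 0 + 0\{a,b,c} has moves ·
Coarsest stable partition (strong bisimilarity classes):
  B0 = {u0, v0}
  B1 = {u1, v1}
  B2 = {u2, v2}
  B3 = {u3, v3}
u0 ∈ B0, v0 ∈ B0 → same block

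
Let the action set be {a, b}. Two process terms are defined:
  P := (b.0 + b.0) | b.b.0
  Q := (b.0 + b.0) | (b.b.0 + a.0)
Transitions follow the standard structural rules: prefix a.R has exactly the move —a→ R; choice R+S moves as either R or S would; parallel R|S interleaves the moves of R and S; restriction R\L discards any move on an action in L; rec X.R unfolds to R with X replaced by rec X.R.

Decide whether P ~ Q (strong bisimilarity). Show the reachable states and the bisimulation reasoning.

NO

Reachable graph of P (6 states):
  s0 = (b.0 + b.0) | b.b.0 | =b=> s1, =b=> s2
  s1 = (b.0 + b.0) | b.0 | =b=> s3, =b=> s4
  s2 = 0 | b.b.0 | =b=> s4
  s3 = (b.0 + b.0) | 0 | =b=> s5
  s4 = 0 | b.0 | =b=> s5
  s5 = 0 | 0 | deadlocked
Reachable graph of Q (6 states):
  t0 = (b.0 + b.0) | (b.b.0 + a.0) | =a=> t1, =b=> t2, =b=> t3
  t1 = (b.0 + b.0) | 0 | =b=> t4
  t2 = (b.0 + b.0) | b.0 | =b=> t1, =b=> t5
  t3 = 0 | (b.b.0 + a.0) | =a=> t4, =b=> t5
  t4 = 0 | 0 | deadlocked
  t5 = 0 | b.0 | =b=> t4
Partition-refinement fixed point:
  B0 = {s0}
  B1 = {s1, s2, t2}
  B2 = {s3, s4, t1, t5}
  B3 = {s5, t4}
  B4 = {t0}
  B5 = {t3}
s0 ∈ B0, t0 ∈ B4 → different blocks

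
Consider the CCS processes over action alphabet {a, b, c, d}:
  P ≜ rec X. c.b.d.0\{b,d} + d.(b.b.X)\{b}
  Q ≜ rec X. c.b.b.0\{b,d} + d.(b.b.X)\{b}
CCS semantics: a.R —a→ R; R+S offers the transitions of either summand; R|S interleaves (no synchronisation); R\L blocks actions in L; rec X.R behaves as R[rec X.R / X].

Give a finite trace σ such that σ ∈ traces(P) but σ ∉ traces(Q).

LTS(P): 5 reachable states
  m0 = rec X. c.b.d.0\{b,d} + d.(b.b.X)\{b} has moves =c=> m1, =d=> m2
  m1 = b.d.0\{b,d} has moves =b=> m3
  m2 = (b.b.(rec X. c.b.d.0\{b,d} + d.(b.b.X)\{b}))\{b} has moves (no moves)
  m3 = d.0\{b,d} has moves =d=> m4
  m4 = 0\{b,d} has moves (no moves)
LTS(Q): 5 reachable states
  n0 = rec X. c.b.b.0\{b,d} + d.(b.b.X)\{b} has moves =c=> n1, =d=> n2
  n1 = b.b.0\{b,d} has moves =b=> n3
  n2 = (b.b.(rec X. c.b.b.0\{b,d} + d.(b.b.X)\{b}))\{b} has moves (no moves)
  n3 = b.0\{b,d} has moves =b=> n4
  n4 = 0\{b,d} has moves (no moves)
Trace ⟨cbd⟩ through P, begin at {m0}:
  [1] c ⇒ {m1}
  [2] b ⇒ {m3}
  [3] d ⇒ {m4}
  ✓ P
Trace ⟨cbd⟩ through Q, begin at {n0}:
  [1] c ⇒ {n1}
  [2] b ⇒ {n3}
  [3] d ⇒ ∅  — Q cannot continue

cbd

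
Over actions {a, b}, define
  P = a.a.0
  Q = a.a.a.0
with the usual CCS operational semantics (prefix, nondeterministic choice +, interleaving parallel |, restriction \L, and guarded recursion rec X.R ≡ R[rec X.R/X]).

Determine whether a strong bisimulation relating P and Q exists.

P's transition system — 3 states:
  u0 = a.a.0 → =a=> u1
  u1 = a.0 → =a=> u2
  u2 = 0 → (no moves)
Q's transition system — 4 states:
  v0 = a.a.a.0 → =a=> v1
  v1 = a.a.0 → =a=> v2
  v2 = a.0 → =a=> v3
  v3 = 0 → (no moves)
Bisimilarity quotient blocks:
  B0 = {u0, v1}
  B1 = {u1, v2}
  B2 = {u2, v3}
  B3 = {v0}
u0 ∈ B0, v0 ∈ B3 → different blocks

NO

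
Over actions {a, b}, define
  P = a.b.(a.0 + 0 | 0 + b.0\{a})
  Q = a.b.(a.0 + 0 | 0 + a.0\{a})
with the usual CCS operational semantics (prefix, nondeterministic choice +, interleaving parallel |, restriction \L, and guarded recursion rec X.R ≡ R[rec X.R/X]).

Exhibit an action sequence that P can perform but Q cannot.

abb

LTS(P): 5 reachable states
  p0 = a.b.(a.0 + 0 | 0 + b.0\{a}) ⊢ -a-> p1
  p1 = b.(a.0 + 0 | 0 + b.0\{a}) ⊢ -b-> p2
  p2 = a.0 + 0 | 0 + b.0\{a} ⊢ -a-> p3, -b-> p4
  p3 = 0 ⊢ ∅
  p4 = 0\{a} ⊢ ∅
LTS(Q): 5 reachable states
  q0 = a.b.(a.0 + 0 | 0 + a.0\{a}) ⊢ -a-> q1
  q1 = b.(a.0 + 0 | 0 + a.0\{a}) ⊢ -b-> q2
  q2 = a.0 + 0 | 0 + a.0\{a} ⊢ -a-> q3, -a-> q4
  q3 = 0 ⊢ ∅
  q4 = 0\{a} ⊢ ∅
Trace ⟨abb⟩ through P, begin at {p0}:
  after a @ step 1: {p1}
  after b @ step 2: {p2}
  after b @ step 3: {p4}
  — P admits the full trace.
Trace ⟨abb⟩ through Q, begin at {q0}:
  after a @ step 1: {q1}
  after b @ step 2: {q2}
  after b @ step 3: ∅ (Q stuck)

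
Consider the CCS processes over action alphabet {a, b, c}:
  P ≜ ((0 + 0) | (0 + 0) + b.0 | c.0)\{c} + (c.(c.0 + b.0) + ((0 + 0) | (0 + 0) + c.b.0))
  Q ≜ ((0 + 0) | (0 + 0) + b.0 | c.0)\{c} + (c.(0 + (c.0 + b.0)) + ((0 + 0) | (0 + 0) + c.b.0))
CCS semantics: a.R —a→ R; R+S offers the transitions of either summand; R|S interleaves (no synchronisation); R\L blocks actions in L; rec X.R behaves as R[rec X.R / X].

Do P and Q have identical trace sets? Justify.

LTS(P): 5 reachable states
  p0 = ((0 + 0) | (0 + 0) + b.0 | c.0)\{c} + (c.(c.0 + b.0) + ((0 + 0) | (0 + 0) + c.b.0)) has moves —b→ p1, —c→ p2, —c→ p3
  p1 = (0 | c.0)\{c} has moves deadlocked
  p2 = b.0 has moves —b→ p4
  p3 = c.0 + b.0 has moves —b→ p4, —c→ p4
  p4 = 0 has moves deadlocked
LTS(Q): 5 reachable states
  q0 = ((0 + 0) | (0 + 0) + b.0 | c.0)\{c} + (c.(0 + (c.0 + b.0)) + ((0 + 0) | (0 + 0) + c.b.0)) has moves —b→ q1, —c→ q2, —c→ q3
  q1 = (0 | c.0)\{c} has moves deadlocked
  q2 = 0 + (c.0 + b.0) has moves —b→ q4, —c→ q4
  q3 = b.0 has moves —b→ q4
  q4 = 0 has moves deadlocked
Coarsest stable partition (strong bisimilarity classes):
  B0 = {p0, q0}
  B1 = {p1, p4, q1, q4}
  B2 = {p3, q2}
  B3 = {p2, q3}
p0 ∈ B0, q0 ∈ B0 → same block
Bisimilar ⇒ trace-equivalent.

trace-equivalent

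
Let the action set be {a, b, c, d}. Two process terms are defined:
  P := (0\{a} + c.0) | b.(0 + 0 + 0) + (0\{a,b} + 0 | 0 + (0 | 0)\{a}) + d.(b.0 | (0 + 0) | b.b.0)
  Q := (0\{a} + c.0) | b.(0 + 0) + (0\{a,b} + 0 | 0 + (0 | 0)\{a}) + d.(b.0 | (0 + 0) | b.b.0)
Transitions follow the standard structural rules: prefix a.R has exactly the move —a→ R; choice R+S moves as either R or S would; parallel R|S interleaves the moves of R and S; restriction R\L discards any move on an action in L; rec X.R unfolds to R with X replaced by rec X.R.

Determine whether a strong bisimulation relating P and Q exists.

YES

Reachable graph of P (10 states):
  p0 = (0\{a} + c.0) | b.(0 + 0 + 0) + (0\{a,b} + 0 | 0 + (0 | 0)\{a}) + d.(b.0 | (0 + 0) | b.b.0) ⊢ —b→ p1, —c→ p2, —d→ p3
  p1 = (0\{a} + c.0) | (0 + 0 + 0) ⊢ —c→ p4
  p2 = 0 | b.(0 + 0 + 0) ⊢ —b→ p4
  p3 = b.0 | (0 + 0) | b.b.0 ⊢ —b→ p5, —b→ p6
  p4 = 0 | (0 + 0 + 0) ⊢ ·
  p5 = 0 | (0 + 0) | b.b.0 ⊢ —b→ p7
  p6 = b.0 | (0 + 0) | b.0 ⊢ —b→ p7, —b→ p8
  p7 = 0 | (0 + 0) | b.0 ⊢ —b→ p9
  p8 = b.0 | (0 + 0) | 0 ⊢ —b→ p9
  p9 = 0 | (0 + 0) | 0 ⊢ ·
Reachable graph of Q (10 states):
  q0 = (0\{a} + c.0) | b.(0 + 0) + (0\{a,b} + 0 | 0 + (0 | 0)\{a}) + d.(b.0 | (0 + 0) | b.b.0) ⊢ —b→ q1, —c→ q2, —d→ q3
  q1 = (0\{a} + c.0) | (0 + 0) ⊢ —c→ q4
  q2 = 0 | b.(0 + 0) ⊢ —b→ q4
  q3 = b.0 | (0 + 0) | b.b.0 ⊢ —b→ q5, —b→ q6
  q4 = 0 | (0 + 0) ⊢ ·
  q5 = 0 | (0 + 0) | b.b.0 ⊢ —b→ q7
  q6 = b.0 | (0 + 0) | b.0 ⊢ —b→ q7, —b→ q8
  q7 = 0 | (0 + 0) | b.0 ⊢ —b→ q9
  q8 = b.0 | (0 + 0) | 0 ⊢ —b→ q9
  q9 = 0 | (0 + 0) | 0 ⊢ ·
Bisimilarity quotient blocks:
  B0 = {p0, q0}
  B1 = {p1, q1}
  B2 = {p4, p9, q4, q9}
  B3 = {p3, q3}
  B4 = {p5, p6, q5, q6}
  B5 = {p2, p7, p8, q2, q7, q8}
p0 ∈ B0, q0 ∈ B0 → same block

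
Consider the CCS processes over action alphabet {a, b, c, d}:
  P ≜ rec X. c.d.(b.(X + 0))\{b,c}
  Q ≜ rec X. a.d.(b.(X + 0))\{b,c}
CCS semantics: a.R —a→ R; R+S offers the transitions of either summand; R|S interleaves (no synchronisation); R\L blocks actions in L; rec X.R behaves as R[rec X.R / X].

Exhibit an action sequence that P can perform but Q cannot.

c

Reachable graph of P (3 states):
  m0 = rec X. c.d.(b.(X + 0))\{b,c} → --c--▸ m1
  m1 = d.(b.((rec X. c.d.(b.(X + 0))\{b,c}) + 0))\{b,c} → --d--▸ m2
  m2 = (b.((rec X. c.d.(b.(X + 0))\{b,c}) + 0))\{b,c} → ∅
Reachable graph of Q (3 states):
  n0 = rec X. a.d.(b.(X + 0))\{b,c} → --a--▸ n1
  n1 = d.(b.((rec X. a.d.(b.(X + 0))\{b,c}) + 0))\{b,c} → --d--▸ n2
  n2 = (b.((rec X. a.d.(b.(X + 0))\{b,c}) + 0))\{b,c} → ∅
Executing c from P (initial set {m0}):
  step 1 (c): {m1}
  — P admits the full trace.
Executing c from Q (initial set {n0}):
  step 1 (c): no successor for Q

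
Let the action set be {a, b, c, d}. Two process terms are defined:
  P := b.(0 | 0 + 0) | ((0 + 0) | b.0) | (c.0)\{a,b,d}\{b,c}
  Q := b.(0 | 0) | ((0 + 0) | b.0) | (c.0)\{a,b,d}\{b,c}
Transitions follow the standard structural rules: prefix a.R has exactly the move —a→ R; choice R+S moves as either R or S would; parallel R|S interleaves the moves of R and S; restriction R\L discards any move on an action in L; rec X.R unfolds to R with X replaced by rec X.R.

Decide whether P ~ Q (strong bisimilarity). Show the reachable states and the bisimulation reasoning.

LTS(P): 4 reachable states
  s0 = b.(0 | 0 + 0) | ((0 + 0) | b.0) | (c.0)\{a,b,d}\{b,c} | =b=> s1, =b=> s2
  s1 = (0 | 0 + 0) | ((0 + 0) | b.0) | (c.0)\{a,b,d}\{b,c} | =b=> s3
  s2 = b.(0 | 0 + 0) | ((0 + 0) | 0) | (c.0)\{a,b,d}\{b,c} | =b=> s3
  s3 = (0 | 0 + 0) | ((0 + 0) | 0) | (c.0)\{a,b,d}\{b,c} | ·
LTS(Q): 4 reachable states
  t0 = b.(0 | 0) | ((0 + 0) | b.0) | (c.0)\{a,b,d}\{b,c} | =b=> t1, =b=> t2
  t1 = 0 | 0 | ((0 + 0) | b.0) | (c.0)\{a,b,d}\{b,c} | =b=> t3
  t2 = b.(0 | 0) | ((0 + 0) | 0) | (c.0)\{a,b,d}\{b,c} | =b=> t3
  t3 = 0 | 0 | ((0 + 0) | 0) | (c.0)\{a,b,d}\{b,c} | ·
Bisimilarity quotient blocks:
  B0 = {s0, t0}
  B1 = {s1, s2, t1, t2}
  B2 = {s3, t3}
s0 ∈ B0, t0 ∈ B0 → same block

YES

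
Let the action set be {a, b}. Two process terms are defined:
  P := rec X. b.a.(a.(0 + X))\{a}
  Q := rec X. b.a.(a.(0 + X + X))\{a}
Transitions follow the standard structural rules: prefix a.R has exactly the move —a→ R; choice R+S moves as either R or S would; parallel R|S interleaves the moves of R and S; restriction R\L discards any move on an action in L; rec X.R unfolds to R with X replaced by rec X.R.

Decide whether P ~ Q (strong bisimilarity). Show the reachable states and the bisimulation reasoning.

Reachable graph of P (3 states):
  u0 = rec X. b.a.(a.(0 + X))\{a} ⊢ ··b··> u1
  u1 = a.(a.(0 + (rec X. b.a.(a.(0 + X))\{a})))\{a} ⊢ ··a··> u2
  u2 = (a.(0 + (rec X. b.a.(a.(0 + X))\{a})))\{a} ⊢ deadlocked
Reachable graph of Q (3 states):
  v0 = rec X. b.a.(a.(0 + X + X))\{a} ⊢ ··b··> v1
  v1 = a.(a.(0 + (rec X. b.a.(a.(0 + X + X))\{a}) + (rec X. b.a.(a.(0 + X + X))\{a})))\{a} ⊢ ··a··> v2
  v2 = (a.(0 + (rec X. b.a.(a.(0 + X + X))\{a}) + (rec X. b.a.(a.(0 + X + X))\{a})))\{a} ⊢ deadlocked
Coarsest stable partition (strong bisimilarity classes):
  B0 = {u0, v0}
  B1 = {u1, v1}
  B2 = {u2, v2}
u0 ∈ B0, v0 ∈ B0 → same block

YES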